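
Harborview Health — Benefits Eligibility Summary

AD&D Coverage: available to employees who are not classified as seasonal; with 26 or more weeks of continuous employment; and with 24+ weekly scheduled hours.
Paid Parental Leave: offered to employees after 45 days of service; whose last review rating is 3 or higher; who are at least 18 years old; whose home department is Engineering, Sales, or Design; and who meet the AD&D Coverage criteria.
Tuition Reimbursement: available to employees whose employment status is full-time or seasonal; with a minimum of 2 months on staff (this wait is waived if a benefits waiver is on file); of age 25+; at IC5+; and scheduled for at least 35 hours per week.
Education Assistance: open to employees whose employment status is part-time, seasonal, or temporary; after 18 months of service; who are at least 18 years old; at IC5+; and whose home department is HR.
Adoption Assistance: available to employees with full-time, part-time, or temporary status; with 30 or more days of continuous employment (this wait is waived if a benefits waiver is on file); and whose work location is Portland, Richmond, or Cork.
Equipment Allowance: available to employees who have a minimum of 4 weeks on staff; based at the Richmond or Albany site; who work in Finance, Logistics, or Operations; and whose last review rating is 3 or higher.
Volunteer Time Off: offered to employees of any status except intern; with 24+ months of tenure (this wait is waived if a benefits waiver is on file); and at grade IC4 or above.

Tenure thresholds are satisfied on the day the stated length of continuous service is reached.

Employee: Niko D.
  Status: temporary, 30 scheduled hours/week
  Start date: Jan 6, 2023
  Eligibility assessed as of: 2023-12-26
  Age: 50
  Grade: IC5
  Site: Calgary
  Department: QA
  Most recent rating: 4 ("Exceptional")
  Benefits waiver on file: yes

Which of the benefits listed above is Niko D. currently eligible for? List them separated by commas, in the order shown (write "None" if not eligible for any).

Service from Jan 6, 2023 to 2023-12-26: 354 days.
AD&D Coverage — status temporary ✓ (not excluded); service 354 days ≥ 26 weeks (≈182 days) ✓; 30 hrs/wk ≥ 24 ✓ → eligible.
Paid Parental Leave — service 354 days ≥ 45 days ✓; rating 4 ≥ 3 ✓; age 50 ≥ 18 ✓; dept QA ✗ → not eligible.
Tuition Reimbursement — status temporary ✗ (requires full-time or seasonal) → not eligible.
Education Assistance — status temporary ✓; service 354 days < 18 months (≈540 days) ✗ → not eligible.
Adoption Assistance — status temporary ✓; benefits waiver on file ✓; site Calgary ✗ (not Portland, Richmond, or Cork) → not eligible.
Equipment Allowance — service 354 days ≥ 4 weeks (≈28 days) ✓; site Calgary ✗ (not Richmond or Albany) → not eligible.
Volunteer Time Off — status temporary ✓ (not excluded); benefits waiver on file ✓; grade IC5 ≥ IC4 ✓ → eligible.

AD&D Coverage, Volunteer Time Off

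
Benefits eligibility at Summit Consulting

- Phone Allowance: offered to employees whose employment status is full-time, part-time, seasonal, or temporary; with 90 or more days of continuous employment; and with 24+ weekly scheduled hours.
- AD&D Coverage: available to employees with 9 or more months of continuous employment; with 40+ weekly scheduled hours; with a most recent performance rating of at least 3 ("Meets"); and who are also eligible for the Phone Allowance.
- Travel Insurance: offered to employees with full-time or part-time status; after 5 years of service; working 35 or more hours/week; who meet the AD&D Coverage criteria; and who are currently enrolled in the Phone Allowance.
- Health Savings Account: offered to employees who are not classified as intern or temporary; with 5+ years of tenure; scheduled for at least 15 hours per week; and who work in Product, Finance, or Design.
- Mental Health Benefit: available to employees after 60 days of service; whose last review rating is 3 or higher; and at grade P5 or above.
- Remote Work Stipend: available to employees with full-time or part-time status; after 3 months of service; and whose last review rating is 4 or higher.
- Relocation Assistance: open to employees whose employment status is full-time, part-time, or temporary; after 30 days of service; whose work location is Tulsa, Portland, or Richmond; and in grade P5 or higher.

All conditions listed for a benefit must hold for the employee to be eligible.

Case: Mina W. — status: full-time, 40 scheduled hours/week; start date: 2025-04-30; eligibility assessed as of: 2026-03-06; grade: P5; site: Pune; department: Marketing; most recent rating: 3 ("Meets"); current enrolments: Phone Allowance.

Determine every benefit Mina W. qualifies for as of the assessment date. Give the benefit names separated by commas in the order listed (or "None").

Phone Allowance, AD&D Coverage, Mental Health Benefit

Service from 2025-04-30 to 2026-03-06: 310 days.
Phone Allowance — status full-time ✓; service 310 days ≥ 90 days ✓; 40 hrs/wk ≥ 24 ✓ → eligible.
AD&D Coverage — service 310 days ≥ 9 months (≈270 days) ✓; 40 hrs/wk ≥ 40 ✓; rating 3 ≥ 3 ✓; eligible for Phone Allowance ✓ → eligible.
Travel Insurance — status full-time ✓; service 310 days < 5 years (≈1825 days) ✗ → not eligible.
Health Savings Account — status full-time ✓ (not excluded); service 310 days < 5 years (≈1825 days) ✗ → not eligible.
Mental Health Benefit — service 310 days ≥ 60 days ✓; rating 3 ≥ 3 ✓; grade P5 ≥ P5 ✓ → eligible.
Remote Work Stipend — status full-time ✓; service 310 days ≥ 3 months (≈90 days) ✓; rating 3 < 4 ✗ → not eligible.
Relocation Assistance — status full-time ✓; service 310 days ≥ 30 days ✓; site Pune ✗ (not Tulsa, Portland, or Richmond) → not eligible.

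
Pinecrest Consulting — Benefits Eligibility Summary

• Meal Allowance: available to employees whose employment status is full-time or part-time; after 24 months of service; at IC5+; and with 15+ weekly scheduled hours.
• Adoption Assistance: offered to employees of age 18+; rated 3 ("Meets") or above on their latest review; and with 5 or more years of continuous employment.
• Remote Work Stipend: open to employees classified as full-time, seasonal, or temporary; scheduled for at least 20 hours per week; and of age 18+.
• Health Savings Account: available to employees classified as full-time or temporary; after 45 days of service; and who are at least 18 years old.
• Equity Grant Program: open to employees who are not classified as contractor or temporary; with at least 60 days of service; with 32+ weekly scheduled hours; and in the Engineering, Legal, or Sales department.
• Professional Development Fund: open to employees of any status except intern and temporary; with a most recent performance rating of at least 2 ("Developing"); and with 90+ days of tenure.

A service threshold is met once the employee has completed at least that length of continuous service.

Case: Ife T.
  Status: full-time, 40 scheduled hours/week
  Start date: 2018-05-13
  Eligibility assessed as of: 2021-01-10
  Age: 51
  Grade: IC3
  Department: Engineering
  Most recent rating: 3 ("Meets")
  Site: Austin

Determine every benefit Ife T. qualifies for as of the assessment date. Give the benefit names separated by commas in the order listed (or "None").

Service from 2018-05-13 to 2021-01-10: 973 days.
Meal Allowance — status full-time ✓; service 973 days ≥ 24 months (≈720 days) ✓; grade IC3 < IC5 ✗ → not eligible.
Adoption Assistance — age 51 ≥ 18 ✓; rating 3 ≥ 3 ✓; service 973 days < 5 years (≈1825 days) ✗ → not eligible.
Remote Work Stipend — status full-time ✓; 40 hrs/wk ≥ 20 ✓; age 51 ≥ 18 ✓ → eligible.
Health Savings Account — status full-time ✓; service 973 days ≥ 45 days ✓; age 51 ≥ 18 ✓ → eligible.
Equity Grant Program — status full-time ✓ (not excluded); service 973 days ≥ 60 days ✓; 40 hrs/wk ≥ 32 ✓; dept Engineering ✓ → eligible.
Professional Development Fund — status full-time ✓ (not excluded); rating 3 ≥ 2 ✓; service 973 days ≥ 90 days ✓ → eligible.

Remote Work Stipend, Health Savings Account, Equity Grant Program, Professional Development Fund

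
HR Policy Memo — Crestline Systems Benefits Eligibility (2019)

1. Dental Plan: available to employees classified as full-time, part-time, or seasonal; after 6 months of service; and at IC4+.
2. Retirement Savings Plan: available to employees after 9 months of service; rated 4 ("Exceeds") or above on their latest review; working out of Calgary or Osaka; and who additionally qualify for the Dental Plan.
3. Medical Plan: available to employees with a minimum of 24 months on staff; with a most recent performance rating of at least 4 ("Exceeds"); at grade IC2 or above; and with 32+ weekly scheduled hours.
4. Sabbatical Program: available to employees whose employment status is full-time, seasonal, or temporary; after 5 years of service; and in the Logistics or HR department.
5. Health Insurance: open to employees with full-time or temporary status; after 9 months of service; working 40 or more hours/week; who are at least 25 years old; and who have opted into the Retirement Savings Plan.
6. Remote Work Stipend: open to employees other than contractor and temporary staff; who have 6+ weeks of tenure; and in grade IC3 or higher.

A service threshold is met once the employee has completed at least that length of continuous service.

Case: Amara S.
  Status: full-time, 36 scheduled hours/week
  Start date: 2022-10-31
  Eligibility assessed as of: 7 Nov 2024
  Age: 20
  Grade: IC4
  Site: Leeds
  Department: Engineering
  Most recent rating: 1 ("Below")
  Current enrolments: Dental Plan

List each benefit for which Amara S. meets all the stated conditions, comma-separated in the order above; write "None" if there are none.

Service from 2022-10-31 to 7 Nov 2024: 738 days.
Dental Plan — status full-time ✓; service 738 days ≥ 6 months (≈180 days) ✓; grade IC4 ≥ IC4 ✓ → eligible.
Retirement Savings Plan — service 738 days ≥ 9 months (≈270 days) ✓; rating 1 < 4 ✗ → not eligible.
Medical Plan — service 738 days ≥ 24 months (≈720 days) ✓; rating 1 < 4 ✗ → not eligible.
Sabbatical Program — status full-time ✓; service 738 days < 5 years (≈1825 days) ✗ → not eligible.
Health Insurance — status full-time ✓; service 738 days ≥ 9 months (≈270 days) ✓; 36 hrs/wk < 40 ✗ → not eligible.
Remote Work Stipend — status full-time ✓ (not excluded); service 738 days ≥ 6 weeks (≈42 days) ✓; grade IC4 ≥ IC3 ✓ → eligible.

Dental Plan, Remote Work Stipend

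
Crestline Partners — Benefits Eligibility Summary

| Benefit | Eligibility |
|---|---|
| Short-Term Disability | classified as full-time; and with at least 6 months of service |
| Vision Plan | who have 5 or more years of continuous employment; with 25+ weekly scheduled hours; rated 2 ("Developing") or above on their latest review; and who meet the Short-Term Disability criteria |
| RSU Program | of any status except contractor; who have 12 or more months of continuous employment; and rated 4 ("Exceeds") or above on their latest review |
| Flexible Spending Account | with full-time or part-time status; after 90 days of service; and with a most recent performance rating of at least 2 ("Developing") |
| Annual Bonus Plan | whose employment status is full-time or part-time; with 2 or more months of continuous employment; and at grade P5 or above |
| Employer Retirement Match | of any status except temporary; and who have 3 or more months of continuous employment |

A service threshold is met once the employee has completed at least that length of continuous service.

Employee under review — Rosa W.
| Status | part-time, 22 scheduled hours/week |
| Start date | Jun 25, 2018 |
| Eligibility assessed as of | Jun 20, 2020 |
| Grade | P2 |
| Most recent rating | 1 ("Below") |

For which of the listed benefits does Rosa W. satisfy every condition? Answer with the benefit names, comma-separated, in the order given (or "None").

Employer Retirement Match

Service from Jun 25, 2018 to Jun 20, 2020: 726 days.
Short-Term Disability — status part-time ✗ (requires full-time) → not eligible.
Vision Plan — service 726 days < 5 years (≈1825 days) ✗ → not eligible.
RSU Program — status part-time ✓ (not excluded); service 726 days ≥ 12 months (≈360 days) ✓; rating 1 < 4 ✗ → not eligible.
Flexible Spending Account — status part-time ✓; service 726 days ≥ 90 days ✓; rating 1 < 2 ✗ → not eligible.
Annual Bonus Plan — status part-time ✓; service 726 days ≥ 2 months (≈60 days) ✓; grade P2 < P5 ✗ → not eligible.
Employer Retirement Match — status part-time ✓ (not excluded); service 726 days ≥ 3 months (≈90 days) ✓ → eligible.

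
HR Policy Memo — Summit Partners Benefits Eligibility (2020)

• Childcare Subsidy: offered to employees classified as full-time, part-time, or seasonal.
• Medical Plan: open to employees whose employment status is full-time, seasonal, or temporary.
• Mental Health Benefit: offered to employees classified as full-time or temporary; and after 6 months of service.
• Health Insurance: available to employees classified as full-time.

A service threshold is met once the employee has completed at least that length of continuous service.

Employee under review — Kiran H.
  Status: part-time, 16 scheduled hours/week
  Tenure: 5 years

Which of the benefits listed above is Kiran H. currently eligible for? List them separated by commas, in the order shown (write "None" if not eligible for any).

Childcare Subsidy

Childcare Subsidy — status part-time ✓ → eligible.
Medical Plan — status part-time ✗ (requires full-time, seasonal, or temporary) → not eligible.
Mental Health Benefit — status part-time ✗ (requires full-time or temporary) → not eligible.
Health Insurance — status part-time ✗ (requires full-time) → not eligible.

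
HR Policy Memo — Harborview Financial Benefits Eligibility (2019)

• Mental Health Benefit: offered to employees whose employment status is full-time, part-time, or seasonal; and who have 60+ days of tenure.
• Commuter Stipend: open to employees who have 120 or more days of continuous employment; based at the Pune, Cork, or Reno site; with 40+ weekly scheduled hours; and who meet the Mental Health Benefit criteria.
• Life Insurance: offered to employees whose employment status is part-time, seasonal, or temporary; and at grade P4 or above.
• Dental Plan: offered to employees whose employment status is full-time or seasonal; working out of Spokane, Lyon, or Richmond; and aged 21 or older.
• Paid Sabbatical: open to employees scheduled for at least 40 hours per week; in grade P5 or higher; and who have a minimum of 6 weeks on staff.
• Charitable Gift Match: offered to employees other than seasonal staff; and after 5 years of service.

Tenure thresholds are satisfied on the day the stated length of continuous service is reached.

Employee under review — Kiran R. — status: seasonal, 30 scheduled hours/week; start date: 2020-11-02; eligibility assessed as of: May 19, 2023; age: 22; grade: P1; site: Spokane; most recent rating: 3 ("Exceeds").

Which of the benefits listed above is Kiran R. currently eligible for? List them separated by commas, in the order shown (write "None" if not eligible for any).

Mental Health Benefit, Dental Plan

Service from 2020-11-02 to May 19, 2023: 928 days.
Mental Health Benefit — status seasonal ✓; service 928 days ≥ 60 days ✓ → eligible.
Commuter Stipend — service 928 days ≥ 120 days ✓; site Spokane ✗ (not Pune, Cork, or Reno) → not eligible.
Life Insurance — status seasonal ✓; grade P1 < P4 ✗ → not eligible.
Dental Plan — status seasonal ✓; site Spokane ✓; age 22 ≥ 21 ✓ → eligible.
Paid Sabbatical — 30 hrs/wk < 40 ✗ → not eligible.
Charitable Gift Match — status seasonal ✗ (excluded) → not eligible.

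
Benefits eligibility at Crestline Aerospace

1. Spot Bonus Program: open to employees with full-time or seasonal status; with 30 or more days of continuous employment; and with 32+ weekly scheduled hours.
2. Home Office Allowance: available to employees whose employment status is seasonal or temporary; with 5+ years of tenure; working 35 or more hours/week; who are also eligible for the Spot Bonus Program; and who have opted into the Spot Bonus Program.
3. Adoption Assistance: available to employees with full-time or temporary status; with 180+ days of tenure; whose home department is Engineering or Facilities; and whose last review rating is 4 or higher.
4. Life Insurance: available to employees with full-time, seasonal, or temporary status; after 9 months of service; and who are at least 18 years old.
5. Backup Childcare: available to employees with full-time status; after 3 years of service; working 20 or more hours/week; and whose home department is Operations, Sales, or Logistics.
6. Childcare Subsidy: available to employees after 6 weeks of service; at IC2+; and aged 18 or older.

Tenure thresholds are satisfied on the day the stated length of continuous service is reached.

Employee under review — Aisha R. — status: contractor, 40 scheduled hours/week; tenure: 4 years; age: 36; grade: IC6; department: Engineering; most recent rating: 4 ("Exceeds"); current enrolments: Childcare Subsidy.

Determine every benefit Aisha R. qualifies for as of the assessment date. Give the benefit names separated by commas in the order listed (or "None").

Spot Bonus Program — status contractor ✗ (requires full-time or seasonal) → not eligible.
Home Office Allowance — status contractor ✗ (requires seasonal or temporary) → not eligible.
Adoption Assistance — status contractor ✗ (requires full-time or temporary) → not eligible.
Life Insurance — status contractor ✗ (requires full-time, seasonal, or temporary) → not eligible.
Backup Childcare — status contractor ✗ (requires full-time) → not eligible.
Childcare Subsidy — service 4 years ≥ 6 weeks (≈42 days) ✓; grade IC6 ≥ IC2 ✓; age 36 ≥ 18 ✓ → eligible.

Childcare Subsidy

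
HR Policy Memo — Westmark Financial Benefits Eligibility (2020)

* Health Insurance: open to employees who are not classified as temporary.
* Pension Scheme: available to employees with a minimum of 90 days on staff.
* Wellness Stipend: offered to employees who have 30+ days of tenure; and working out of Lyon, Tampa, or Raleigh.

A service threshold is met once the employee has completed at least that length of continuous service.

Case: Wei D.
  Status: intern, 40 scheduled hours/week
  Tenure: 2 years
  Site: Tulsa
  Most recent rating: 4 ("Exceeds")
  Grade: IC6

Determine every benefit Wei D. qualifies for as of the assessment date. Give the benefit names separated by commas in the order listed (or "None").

Health Insurance, Pension Scheme

Health Insurance — status intern ✓ (not excluded) → eligible.
Pension Scheme — service 2 years ≥ 90 days ✓ → eligible.
Wellness Stipend — service 2 years ≥ 30 days ✓; site Tulsa ✗ (not Lyon, Tampa, or Raleigh) → not eligible.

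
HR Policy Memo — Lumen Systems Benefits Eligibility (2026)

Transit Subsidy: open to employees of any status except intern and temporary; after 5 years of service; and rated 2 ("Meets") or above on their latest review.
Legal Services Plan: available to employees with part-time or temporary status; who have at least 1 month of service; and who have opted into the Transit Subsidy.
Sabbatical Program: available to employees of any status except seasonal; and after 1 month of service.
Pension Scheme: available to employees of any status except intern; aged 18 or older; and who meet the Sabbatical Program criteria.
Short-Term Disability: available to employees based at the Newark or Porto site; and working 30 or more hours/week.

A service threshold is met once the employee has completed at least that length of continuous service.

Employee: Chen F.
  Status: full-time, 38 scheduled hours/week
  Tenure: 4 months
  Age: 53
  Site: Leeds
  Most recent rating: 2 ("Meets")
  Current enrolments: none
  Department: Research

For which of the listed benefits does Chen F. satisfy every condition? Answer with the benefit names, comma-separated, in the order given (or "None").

Sabbatical Program, Pension Scheme

Transit Subsidy — status full-time ✓ (not excluded); service 4 months < 5 years (≈1825 days) ✗ → not eligible.
Legal Services Plan — status full-time ✗ (requires part-time or temporary) → not eligible.
Sabbatical Program — status full-time ✓ (not excluded); service 4 months ≥ 1 month ✓ → eligible.
Pension Scheme — status full-time ✓ (not excluded); age 53 ≥ 18 ✓; eligible for Sabbatical Program ✓ → eligible.
Short-Term Disability — site Leeds ✗ (not Newark or Porto) → not eligible.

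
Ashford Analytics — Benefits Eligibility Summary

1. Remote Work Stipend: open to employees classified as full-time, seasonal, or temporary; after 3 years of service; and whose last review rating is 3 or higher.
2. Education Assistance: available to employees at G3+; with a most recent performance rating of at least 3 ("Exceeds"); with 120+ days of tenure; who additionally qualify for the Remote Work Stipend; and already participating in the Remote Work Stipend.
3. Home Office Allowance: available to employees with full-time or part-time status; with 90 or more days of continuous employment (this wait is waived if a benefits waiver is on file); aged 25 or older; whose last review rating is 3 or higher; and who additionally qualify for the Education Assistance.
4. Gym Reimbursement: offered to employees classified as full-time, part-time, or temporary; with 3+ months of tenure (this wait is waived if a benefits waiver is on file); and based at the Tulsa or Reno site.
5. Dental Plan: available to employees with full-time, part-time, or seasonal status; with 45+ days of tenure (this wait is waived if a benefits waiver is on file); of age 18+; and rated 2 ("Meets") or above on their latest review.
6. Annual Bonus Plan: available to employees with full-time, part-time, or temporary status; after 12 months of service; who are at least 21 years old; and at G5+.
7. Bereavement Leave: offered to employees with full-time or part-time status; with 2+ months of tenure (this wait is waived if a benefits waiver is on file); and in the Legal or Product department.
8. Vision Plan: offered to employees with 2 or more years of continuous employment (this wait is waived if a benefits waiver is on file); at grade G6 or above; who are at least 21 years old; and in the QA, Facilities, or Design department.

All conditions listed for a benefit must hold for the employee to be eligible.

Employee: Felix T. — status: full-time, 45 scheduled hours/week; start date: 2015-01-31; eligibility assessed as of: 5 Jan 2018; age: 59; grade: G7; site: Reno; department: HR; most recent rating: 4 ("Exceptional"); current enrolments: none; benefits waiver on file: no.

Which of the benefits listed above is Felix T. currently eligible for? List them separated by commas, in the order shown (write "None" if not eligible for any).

Gym Reimbursement, Dental Plan, Annual Bonus Plan

Service from 2015-01-31 to 5 Jan 2018: 1070 days.
Remote Work Stipend — status full-time ✓; service 1070 days < 3 years (≈1095 days) ✗ → not eligible.
Education Assistance — grade G7 ≥ G3 ✓; rating 4 ≥ 3 ✓; service 1070 days ≥ 120 days ✓; not eligible for Remote Work Stipend ✗ → not eligible.
Home Office Allowance — status full-time ✓; no waiver, service 1070 days ≥ 90 days ✓; age 59 ≥ 25 ✓; rating 4 ≥ 3 ✓; not eligible for Education Assistance ✗ → not eligible.
Gym Reimbursement — status full-time ✓; no waiver, service 1070 days ≥ 3 months (≈90 days) ✓; site Reno ✓ → eligible.
Dental Plan — status full-time ✓; no waiver, service 1070 days ≥ 45 days ✓; age 59 ≥ 18 ✓; rating 4 ≥ 2 ✓ → eligible.
Annual Bonus Plan — status full-time ✓; service 1070 days ≥ 12 months (≈360 days) ✓; age 59 ≥ 21 ✓; grade G7 ≥ G5 ✓ → eligible.
Bereavement Leave — status full-time ✓; no waiver, service 1070 days ≥ 2 months (≈60 days) ✓; dept HR ✗ → not eligible.
Vision Plan — no waiver, service 1070 days ≥ 2 years (≈730 days) ✓; grade G7 ≥ G6 ✓; age 59 ≥ 21 ✓; dept HR ✗ → not eligible.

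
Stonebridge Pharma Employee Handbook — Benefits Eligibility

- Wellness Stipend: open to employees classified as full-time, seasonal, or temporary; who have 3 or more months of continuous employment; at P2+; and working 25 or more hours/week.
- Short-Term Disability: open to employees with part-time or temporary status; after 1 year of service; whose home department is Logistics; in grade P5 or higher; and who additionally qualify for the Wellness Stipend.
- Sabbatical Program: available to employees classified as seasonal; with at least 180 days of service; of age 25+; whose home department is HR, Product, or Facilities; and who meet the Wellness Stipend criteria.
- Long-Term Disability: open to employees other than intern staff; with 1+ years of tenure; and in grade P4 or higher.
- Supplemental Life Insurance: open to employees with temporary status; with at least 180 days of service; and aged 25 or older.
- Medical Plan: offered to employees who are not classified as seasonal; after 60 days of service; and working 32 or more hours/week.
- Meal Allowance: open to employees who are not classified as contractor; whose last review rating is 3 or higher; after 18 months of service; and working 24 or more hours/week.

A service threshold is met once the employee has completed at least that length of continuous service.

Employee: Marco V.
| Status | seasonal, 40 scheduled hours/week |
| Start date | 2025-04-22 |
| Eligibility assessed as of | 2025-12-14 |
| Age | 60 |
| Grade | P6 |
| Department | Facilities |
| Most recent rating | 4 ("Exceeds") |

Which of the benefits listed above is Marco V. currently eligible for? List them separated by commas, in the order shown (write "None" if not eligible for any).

Service from 2025-04-22 to 2025-12-14: 236 days.
Wellness Stipend — status seasonal ✓; service 236 days ≥ 3 months (≈90 days) ✓; grade P6 ≥ P2 ✓; 40 hrs/wk ≥ 25 ✓ → eligible.
Short-Term Disability — status seasonal ✗ (requires part-time or temporary) → not eligible.
Sabbatical Program — status seasonal ✓; service 236 days ≥ 180 days ✓; age 60 ≥ 25 ✓; dept Facilities ✓; eligible for Wellness Stipend ✓ → eligible.
Long-Term Disability — status seasonal ✓ (not excluded); service 236 days < 1 year (≈365 days) ✗ → not eligible.
Supplemental Life Insurance — status seasonal ✗ (requires temporary) → not eligible.
Medical Plan — status seasonal ✗ (excluded) → not eligible.
Meal Allowance — status seasonal ✓ (not excluded); rating 4 ≥ 3 ✓; service 236 days < 18 months (≈540 days) ✗ → not eligible.

Wellness Stipend, Sabbatical Program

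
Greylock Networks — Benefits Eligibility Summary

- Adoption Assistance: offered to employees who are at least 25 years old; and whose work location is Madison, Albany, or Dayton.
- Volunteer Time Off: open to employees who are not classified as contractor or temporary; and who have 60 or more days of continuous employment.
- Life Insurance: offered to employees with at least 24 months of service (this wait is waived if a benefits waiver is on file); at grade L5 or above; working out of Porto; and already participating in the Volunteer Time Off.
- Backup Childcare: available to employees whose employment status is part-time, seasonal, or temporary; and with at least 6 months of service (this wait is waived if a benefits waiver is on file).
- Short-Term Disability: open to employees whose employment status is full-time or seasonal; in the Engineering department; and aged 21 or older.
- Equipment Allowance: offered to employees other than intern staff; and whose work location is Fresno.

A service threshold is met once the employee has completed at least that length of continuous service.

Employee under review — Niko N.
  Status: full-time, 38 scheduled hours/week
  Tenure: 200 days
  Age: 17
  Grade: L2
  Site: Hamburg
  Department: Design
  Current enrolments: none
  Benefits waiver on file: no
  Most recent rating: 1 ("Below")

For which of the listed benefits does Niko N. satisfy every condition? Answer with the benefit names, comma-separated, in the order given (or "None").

Adoption Assistance — age 17 < 25 ✗ → not eligible.
Volunteer Time Off — status full-time ✓ (not excluded); service 200 days ≥ 60 days ✓ → eligible.
Life Insurance — no waiver, service 200 days < 24 months (≈720 days) ✗ → not eligible.
Backup Childcare — status full-time ✗ (requires part-time, seasonal, or temporary) → not eligible.
Short-Term Disability — status full-time ✓; dept Design ✗ → not eligible.
Equipment Allowance — status full-time ✓ (not excluded); site Hamburg ✗ (not Fresno) → not eligible.

Volunteer Time Off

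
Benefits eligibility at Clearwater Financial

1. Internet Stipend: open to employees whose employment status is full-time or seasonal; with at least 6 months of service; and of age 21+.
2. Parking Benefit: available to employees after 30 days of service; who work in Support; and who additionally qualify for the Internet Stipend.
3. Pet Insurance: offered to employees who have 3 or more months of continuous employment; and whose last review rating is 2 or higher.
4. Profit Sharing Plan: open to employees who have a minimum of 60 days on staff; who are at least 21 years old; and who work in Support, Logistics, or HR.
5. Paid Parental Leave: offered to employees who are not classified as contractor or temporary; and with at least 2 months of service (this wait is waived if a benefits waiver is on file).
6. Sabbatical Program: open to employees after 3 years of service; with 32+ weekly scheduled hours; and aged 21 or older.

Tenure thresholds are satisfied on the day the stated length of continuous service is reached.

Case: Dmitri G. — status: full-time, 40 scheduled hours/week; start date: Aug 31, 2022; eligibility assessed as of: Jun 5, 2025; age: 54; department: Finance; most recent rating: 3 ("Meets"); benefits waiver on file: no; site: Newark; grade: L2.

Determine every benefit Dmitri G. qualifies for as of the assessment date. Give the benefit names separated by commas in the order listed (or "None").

Service from Aug 31, 2022 to Jun 5, 2025: 1009 days.
Internet Stipend — status full-time ✓; service 1009 days ≥ 6 months (≈180 days) ✓; age 54 ≥ 21 ✓ → eligible.
Parking Benefit — service 1009 days ≥ 30 days ✓; dept Finance ✗ → not eligible.
Pet Insurance — service 1009 days ≥ 3 months (≈90 days) ✓; rating 3 ≥ 2 ✓ → eligible.
Profit Sharing Plan — service 1009 days ≥ 60 days ✓; age 54 ≥ 21 ✓; dept Finance ✗ → not eligible.
Paid Parental Leave — status full-time ✓ (not excluded); no waiver, service 1009 days ≥ 2 months (≈60 days) ✓ → eligible.
Sabbatical Program — service 1009 days < 3 years (≈1095 days) ✗ → not eligible.

Internet Stipend, Pet Insurance, Paid Parental Leave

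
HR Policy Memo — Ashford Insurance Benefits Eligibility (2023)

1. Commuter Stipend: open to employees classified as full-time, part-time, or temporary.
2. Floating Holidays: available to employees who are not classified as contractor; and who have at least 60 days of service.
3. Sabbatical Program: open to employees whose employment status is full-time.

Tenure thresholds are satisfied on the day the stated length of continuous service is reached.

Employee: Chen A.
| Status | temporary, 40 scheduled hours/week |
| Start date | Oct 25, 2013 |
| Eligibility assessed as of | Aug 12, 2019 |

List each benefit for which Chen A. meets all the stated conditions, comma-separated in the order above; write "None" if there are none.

Commuter Stipend, Floating Holidays

Service from Oct 25, 2013 to Aug 12, 2019: 2117 days.
Commuter Stipend — status temporary ✓ → eligible.
Floating Holidays — status temporary ✓ (not excluded); service 2117 days ≥ 60 days ✓ → eligible.
Sabbatical Program — status temporary ✗ (requires full-time) → not eligible.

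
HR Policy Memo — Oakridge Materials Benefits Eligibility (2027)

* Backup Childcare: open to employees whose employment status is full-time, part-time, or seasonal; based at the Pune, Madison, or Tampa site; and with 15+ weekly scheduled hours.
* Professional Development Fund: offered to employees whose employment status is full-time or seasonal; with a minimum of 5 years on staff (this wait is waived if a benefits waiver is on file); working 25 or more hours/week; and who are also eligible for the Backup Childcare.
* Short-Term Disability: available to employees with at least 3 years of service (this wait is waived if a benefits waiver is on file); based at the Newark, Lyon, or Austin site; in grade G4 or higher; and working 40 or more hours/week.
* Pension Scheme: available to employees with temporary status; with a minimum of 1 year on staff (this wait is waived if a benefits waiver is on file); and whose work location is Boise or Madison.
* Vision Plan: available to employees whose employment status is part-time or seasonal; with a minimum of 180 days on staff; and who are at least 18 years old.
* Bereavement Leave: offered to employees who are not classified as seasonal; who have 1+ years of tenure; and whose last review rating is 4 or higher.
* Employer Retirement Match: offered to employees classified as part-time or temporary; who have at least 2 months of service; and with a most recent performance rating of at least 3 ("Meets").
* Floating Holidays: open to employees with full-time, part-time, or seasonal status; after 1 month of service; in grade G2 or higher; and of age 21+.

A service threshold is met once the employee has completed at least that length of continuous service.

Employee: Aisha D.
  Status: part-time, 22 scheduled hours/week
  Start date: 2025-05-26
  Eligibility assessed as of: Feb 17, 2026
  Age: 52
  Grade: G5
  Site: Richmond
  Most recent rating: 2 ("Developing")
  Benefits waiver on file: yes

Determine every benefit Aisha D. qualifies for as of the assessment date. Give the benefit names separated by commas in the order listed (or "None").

Service from 2025-05-26 to Feb 17, 2026: 267 days.
Backup Childcare — status part-time ✓; site Richmond ✗ (not Pune, Madison, or Tampa) → not eligible.
Professional Development Fund — status part-time ✗ (requires full-time or seasonal) → not eligible.
Short-Term Disability — benefits waiver on file ✓; site Richmond ✗ (not Newark, Lyon, or Austin) → not eligible.
Pension Scheme — status part-time ✗ (requires temporary) → not eligible.
Vision Plan — status part-time ✓; service 267 days ≥ 180 days ✓; age 52 ≥ 18 ✓ → eligible.
Bereavement Leave — status part-time ✓ (not excluded); service 267 days < 1 year (≈365 days) ✗ → not eligible.
Employer Retirement Match — status part-time ✓; service 267 days ≥ 2 months (≈60 days) ✓; rating 2 < 3 ✗ → not eligible.
Floating Holidays — status part-time ✓; service 267 days ≥ 1 month (≈30 days) ✓; grade G5 ≥ G2 ✓; age 52 ≥ 21 ✓ → eligible.

Vision Plan, Floating Holidays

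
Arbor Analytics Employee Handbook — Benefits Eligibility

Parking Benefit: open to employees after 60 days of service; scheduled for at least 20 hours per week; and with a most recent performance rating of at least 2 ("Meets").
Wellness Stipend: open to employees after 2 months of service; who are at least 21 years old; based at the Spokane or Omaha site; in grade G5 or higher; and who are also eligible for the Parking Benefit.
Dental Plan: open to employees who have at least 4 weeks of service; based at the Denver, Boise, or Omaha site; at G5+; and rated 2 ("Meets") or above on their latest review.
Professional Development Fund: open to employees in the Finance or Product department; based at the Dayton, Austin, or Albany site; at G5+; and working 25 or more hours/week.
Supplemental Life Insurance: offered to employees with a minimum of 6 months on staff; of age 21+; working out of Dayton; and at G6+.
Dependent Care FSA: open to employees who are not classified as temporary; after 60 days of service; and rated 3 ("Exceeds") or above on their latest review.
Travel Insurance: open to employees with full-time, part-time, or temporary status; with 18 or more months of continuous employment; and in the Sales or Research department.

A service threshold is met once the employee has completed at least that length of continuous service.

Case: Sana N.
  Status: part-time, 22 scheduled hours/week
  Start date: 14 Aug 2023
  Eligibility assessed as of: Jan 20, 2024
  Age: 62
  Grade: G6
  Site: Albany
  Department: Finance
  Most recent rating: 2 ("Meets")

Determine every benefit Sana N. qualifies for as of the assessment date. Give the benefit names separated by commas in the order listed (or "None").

Parking Benefit

Service from 14 Aug 2023 to Jan 20, 2024: 159 days.
Parking Benefit — service 159 days ≥ 60 days ✓; 22 hrs/wk ≥ 20 ✓; rating 2 ≥ 2 ✓ → eligible.
Wellness Stipend — service 159 days ≥ 2 months (≈60 days) ✓; age 62 ≥ 21 ✓; site Albany ✗ (not Spokane or Omaha) → not eligible.
Dental Plan — service 159 days ≥ 4 weeks (≈28 days) ✓; site Albany ✗ (not Denver, Boise, or Omaha) → not eligible.
Professional Development Fund — dept Finance ✓; site Albany ✓; grade G6 ≥ G5 ✓; 22 hrs/wk < 25 ✗ → not eligible.
Supplemental Life Insurance — service 159 days < 6 months (≈180 days) ✗ → not eligible.
Dependent Care FSA — status part-time ✓ (not excluded); service 159 days ≥ 60 days ✓; rating 2 < 3 ✗ → not eligible.
Travel Insurance — status part-time ✓; service 159 days < 18 months (≈540 days) ✗ → not eligible.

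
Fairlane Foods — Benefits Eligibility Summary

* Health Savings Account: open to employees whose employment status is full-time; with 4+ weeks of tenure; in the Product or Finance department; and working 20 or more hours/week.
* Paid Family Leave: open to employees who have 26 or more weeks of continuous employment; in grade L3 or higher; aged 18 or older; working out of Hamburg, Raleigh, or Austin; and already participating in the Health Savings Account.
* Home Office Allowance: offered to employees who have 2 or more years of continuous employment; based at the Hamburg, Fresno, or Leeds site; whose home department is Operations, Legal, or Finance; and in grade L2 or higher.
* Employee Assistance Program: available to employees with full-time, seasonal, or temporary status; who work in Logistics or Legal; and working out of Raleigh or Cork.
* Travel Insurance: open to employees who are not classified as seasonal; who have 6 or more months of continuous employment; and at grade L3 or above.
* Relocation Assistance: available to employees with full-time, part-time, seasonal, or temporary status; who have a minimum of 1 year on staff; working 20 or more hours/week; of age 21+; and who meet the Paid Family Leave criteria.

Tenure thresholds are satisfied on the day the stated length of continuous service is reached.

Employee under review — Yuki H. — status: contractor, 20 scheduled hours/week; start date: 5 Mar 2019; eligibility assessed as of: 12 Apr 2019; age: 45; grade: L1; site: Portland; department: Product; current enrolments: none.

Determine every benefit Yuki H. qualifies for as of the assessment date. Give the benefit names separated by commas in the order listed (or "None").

Service from 5 Mar 2019 to 12 Apr 2019: 38 days.
Health Savings Account — status contractor ✗ (requires full-time) → not eligible.
Paid Family Leave — service 38 days < 26 weeks (≈182 days) ✗ → not eligible.
Home Office Allowance — service 38 days < 2 years (≈730 days) ✗ → not eligible.
Employee Assistance Program — status contractor ✗ (requires full-time, seasonal, or temporary) → not eligible.
Travel Insurance — status contractor ✓ (not excluded); service 38 days < 6 months (≈180 days) ✗ → not eligible.
Relocation Assistance — status contractor ✗ (requires full-time, part-time, seasonal, or temporary) → not eligible.

None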